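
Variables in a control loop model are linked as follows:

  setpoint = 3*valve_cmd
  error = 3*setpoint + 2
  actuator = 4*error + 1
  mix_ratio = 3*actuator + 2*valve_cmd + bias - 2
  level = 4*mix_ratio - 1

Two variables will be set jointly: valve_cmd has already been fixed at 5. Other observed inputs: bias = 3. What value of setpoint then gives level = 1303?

setpoint = 8

With valve_cmd held at 5:
Intervening on setpoint fixes its value directly, overriding its dependence on valve_cmd.
Substituting into the actuator equation gives actuator = 12*setpoint + 9.
Substituting into the mix_ratio equation gives mix_ratio = 36*setpoint + 38.
Substituting into the level equation gives level = 144*setpoint + 151.
Solve 144*setpoint + 151 = 1303: setpoint = (1303 - 151) / 144 = 8.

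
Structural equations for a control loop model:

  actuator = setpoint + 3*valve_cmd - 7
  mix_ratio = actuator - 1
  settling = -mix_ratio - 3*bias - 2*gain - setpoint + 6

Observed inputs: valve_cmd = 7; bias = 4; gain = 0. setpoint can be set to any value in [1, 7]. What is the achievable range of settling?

-33 to -21

Substituting into the actuator equation gives actuator = setpoint + 14.
So mix_ratio = setpoint + 13.
settling becomes -2*setpoint - 19.
Linear in setpoint, so extremes are at the endpoints: setpoint = 1 gives settling = -21; setpoint = 7 gives settling = -33.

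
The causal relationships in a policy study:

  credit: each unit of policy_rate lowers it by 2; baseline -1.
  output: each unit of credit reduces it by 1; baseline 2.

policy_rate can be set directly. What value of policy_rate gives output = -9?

policy_rate = -6

Substituting into the output equation gives output = 2*policy_rate + 3.
Solve 2*policy_rate + 3 = -9: policy_rate = (-9 - 3) / 2 = -6.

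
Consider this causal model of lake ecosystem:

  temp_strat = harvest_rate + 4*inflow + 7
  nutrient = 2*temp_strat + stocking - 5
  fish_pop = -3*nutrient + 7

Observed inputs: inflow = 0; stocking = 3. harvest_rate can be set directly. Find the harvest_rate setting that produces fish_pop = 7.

Substituting into the temp_strat equation gives temp_strat = harvest_rate + 7.
Substituting into the nutrient equation gives nutrient = 2*harvest_rate + 12.
fish_pop becomes -6*harvest_rate - 29.
Solve -6*harvest_rate - 29 = 7: harvest_rate = (7 + 29) / -6 = -6.

harvest_rate = -6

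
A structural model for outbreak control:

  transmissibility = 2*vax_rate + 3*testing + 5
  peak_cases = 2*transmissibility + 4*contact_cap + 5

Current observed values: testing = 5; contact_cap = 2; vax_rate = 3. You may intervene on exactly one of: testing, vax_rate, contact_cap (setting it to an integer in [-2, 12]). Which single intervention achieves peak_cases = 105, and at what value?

Intervening on testing: peak_cases = 6*testing + 35. Reaching 105 requires testing = 35/3, not an integer.
Intervening on vax_rate: peak_cases = 4*vax_rate + 53. Reaching 105 requires vax_rate = 13, outside [-2, 12].
Intervening on contact_cap: with other inputs at their observed values, peak_cases = 4*contact_cap + 57. Solving for 105 gives contact_cap = 12, within [-2, 12].

set contact_cap = 12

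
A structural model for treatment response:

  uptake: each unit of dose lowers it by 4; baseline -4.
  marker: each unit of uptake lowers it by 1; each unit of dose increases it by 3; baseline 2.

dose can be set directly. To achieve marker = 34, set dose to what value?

Substituting into the marker equation gives marker = 7*dose + 6.
Solve 7*dose + 6 = 34: dose = (34 - 6) / 7 = 4.

dose = 4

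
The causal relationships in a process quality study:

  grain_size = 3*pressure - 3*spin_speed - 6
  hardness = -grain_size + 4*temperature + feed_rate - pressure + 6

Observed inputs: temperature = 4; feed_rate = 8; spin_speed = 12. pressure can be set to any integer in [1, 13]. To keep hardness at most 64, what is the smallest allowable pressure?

Substituting into the grain_size equation gives grain_size = 3*pressure - 42.
Substituting into the hardness equation gives hardness = -4*pressure + 72.
Require -4*pressure + 72 ≤ 64, so pressure ≥ 2.
The smallest integer in [1, 13] satisfying this is 2.

pressure = 2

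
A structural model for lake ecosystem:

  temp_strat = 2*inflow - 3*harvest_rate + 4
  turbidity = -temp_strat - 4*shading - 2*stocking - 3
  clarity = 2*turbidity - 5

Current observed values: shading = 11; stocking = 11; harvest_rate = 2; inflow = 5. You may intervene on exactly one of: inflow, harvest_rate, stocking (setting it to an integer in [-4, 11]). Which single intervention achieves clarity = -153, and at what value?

Intervening on inflow: clarity = -4*inflow - 139. Reaching -153 requires inflow = 7/2, not an integer.
Intervening on harvest_rate: with other inputs at their observed values, clarity = 6*harvest_rate - 171. Solving for -153 gives harvest_rate = 3, within [-4, 11].
Intervening on stocking: clarity = -4*stocking - 115. Reaching -153 requires stocking = 19/2, not an integer.

set harvest_rate = 3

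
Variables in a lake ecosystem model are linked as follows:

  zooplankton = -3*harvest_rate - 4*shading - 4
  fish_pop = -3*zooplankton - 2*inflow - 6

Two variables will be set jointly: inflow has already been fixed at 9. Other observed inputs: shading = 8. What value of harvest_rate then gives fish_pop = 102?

harvest_rate = 2

With inflow held at 9:
Substituting into the zooplankton equation gives zooplankton = -3*harvest_rate - 36.
So fish_pop = 9*harvest_rate + 84.
Solve 9*harvest_rate + 84 = 102: harvest_rate = (102 - 84) / 9 = 2.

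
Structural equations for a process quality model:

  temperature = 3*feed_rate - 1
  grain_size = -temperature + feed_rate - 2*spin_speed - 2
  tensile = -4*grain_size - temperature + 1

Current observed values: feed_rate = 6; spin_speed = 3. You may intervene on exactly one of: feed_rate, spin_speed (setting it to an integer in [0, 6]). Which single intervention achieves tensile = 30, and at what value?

set feed_rate = 0

Intervening on feed_rate: with other inputs at their observed values, tensile = 5*feed_rate + 30. Solving for 30 gives feed_rate = 0, within [0, 6].
Intervening on spin_speed: tensile = 8*spin_speed + 36. Reaching 30 requires spin_speed = -3/4, not an integer.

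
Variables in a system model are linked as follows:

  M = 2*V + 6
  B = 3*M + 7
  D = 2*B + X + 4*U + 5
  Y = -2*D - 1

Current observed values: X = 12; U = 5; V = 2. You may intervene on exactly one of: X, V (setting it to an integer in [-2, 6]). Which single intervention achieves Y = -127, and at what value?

set V = -2

Intervening on X: Y = -2*X - 199. Reaching -127 requires X = -36, outside [-2, 6].
Intervening on V: with other inputs at their observed values, Y = -24*V - 175. Solving for -127 gives V = -2, within [-2, 6].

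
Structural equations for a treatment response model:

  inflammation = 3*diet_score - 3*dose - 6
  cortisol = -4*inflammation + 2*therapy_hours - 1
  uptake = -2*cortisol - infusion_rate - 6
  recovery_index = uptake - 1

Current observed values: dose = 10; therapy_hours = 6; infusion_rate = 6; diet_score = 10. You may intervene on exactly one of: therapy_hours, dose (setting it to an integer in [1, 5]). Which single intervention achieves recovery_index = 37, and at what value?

set dose = 5

Intervening on therapy_hours: recovery_index = -4*therapy_hours - 59. Reaching 37 requires therapy_hours = -24, outside [1, 5].
Intervening on dose: with other inputs at their observed values, recovery_index = -24*dose + 157. Solving for 37 gives dose = 5, within [1, 5].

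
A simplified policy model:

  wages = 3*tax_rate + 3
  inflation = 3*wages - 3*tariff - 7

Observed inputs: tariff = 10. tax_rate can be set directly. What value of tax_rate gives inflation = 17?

Substituting into the inflation equation gives inflation = 9*tax_rate - 28.
Solve 9*tax_rate - 28 = 17: tax_rate = (17 + 28) / 9 = 5.

tax_rate = 5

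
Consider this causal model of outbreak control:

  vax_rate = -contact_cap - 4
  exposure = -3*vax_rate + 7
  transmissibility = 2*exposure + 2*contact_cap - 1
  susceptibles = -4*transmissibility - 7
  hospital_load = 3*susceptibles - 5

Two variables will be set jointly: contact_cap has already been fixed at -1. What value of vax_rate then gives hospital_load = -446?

vax_rate = -4

With contact_cap held at -1:
Intervening on vax_rate fixes its value directly, overriding its dependence on contact_cap.
Substituting into the transmissibility equation gives transmissibility = -6*vax_rate + 11.
This gives susceptibles = 24*vax_rate - 51.
hospital_load becomes 72*vax_rate - 158.
Solve 72*vax_rate - 158 = -446: vax_rate = (-446 + 158) / 72 = -4.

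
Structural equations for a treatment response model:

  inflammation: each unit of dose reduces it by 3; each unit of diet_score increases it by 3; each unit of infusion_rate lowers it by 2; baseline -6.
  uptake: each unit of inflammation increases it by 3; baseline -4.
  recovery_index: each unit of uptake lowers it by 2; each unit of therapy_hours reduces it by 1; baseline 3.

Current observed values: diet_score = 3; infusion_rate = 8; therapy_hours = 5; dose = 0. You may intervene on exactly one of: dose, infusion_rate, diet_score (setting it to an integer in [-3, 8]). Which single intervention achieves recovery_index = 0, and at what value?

set infusion_rate = 1

Intervening on dose: recovery_index = 18*dose + 84. Reaching 0 requires dose = -14/3, not an integer.
Intervening on infusion_rate: with other inputs at their observed values, recovery_index = 12*infusion_rate - 12. Solving for 0 gives infusion_rate = 1, within [-3, 8].
Intervening on diet_score: recovery_index = -18*diet_score + 138. Reaching 0 requires diet_score = 23/3, not an integer.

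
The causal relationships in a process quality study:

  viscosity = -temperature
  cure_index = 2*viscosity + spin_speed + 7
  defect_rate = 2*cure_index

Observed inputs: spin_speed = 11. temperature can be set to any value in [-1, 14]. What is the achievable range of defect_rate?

-20 to 40

Substituting into the cure_index equation gives cure_index = -2*temperature + 18.
Substituting into the defect_rate equation gives defect_rate = -4*temperature + 36.
Linear in temperature, so extremes are at the endpoints: temperature = -1 gives defect_rate = 40; temperature = 14 gives defect_rate = -20.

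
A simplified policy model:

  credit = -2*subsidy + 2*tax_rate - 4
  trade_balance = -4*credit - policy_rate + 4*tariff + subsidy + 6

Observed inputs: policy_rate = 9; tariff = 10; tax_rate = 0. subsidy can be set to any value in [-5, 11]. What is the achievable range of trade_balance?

8 to 152

Substituting into the credit equation gives credit = -2*subsidy - 4.
Substituting into the trade_balance equation gives trade_balance = 9*subsidy + 53.
Linear in subsidy, so extremes are at the endpoints: subsidy = -5 gives trade_balance = 8; subsidy = 11 gives trade_balance = 152.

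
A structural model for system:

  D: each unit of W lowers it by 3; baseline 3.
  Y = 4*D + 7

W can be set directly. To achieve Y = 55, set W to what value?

Substituting into the Y equation gives Y = -12*W + 19.
Solve -12*W + 19 = 55: W = (55 - 19) / -12 = -3.

W = -3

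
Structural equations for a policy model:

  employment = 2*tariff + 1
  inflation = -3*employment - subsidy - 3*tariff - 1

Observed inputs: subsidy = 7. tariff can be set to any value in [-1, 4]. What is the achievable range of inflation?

-47 to -2

Substituting into the inflation equation gives inflation = -9*tariff - 11.
Linear in tariff, so extremes are at the endpoints: tariff = -1 gives inflation = -2; tariff = 4 gives inflation = -47.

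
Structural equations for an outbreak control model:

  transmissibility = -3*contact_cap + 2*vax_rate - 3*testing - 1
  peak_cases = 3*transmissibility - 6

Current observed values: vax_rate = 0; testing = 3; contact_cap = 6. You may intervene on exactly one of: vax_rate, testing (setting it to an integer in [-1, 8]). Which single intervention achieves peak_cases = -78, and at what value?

Intervening on vax_rate: with other inputs at their observed values, peak_cases = 6*vax_rate - 90. Solving for -78 gives vax_rate = 2, within [-1, 8].
Intervening on testing: peak_cases = -9*testing - 63. Reaching -78 requires testing = 5/3, not an integer.

set vax_rate = 2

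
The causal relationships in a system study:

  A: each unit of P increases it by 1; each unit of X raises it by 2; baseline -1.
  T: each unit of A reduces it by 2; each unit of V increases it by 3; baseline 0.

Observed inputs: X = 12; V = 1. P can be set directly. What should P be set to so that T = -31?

P = -6

Substituting into the A equation gives A = P + 23.
Substituting into the T equation gives T = -2*P - 43.
Solve -2*P - 43 = -31: P = (-31 + 43) / -2 = -6.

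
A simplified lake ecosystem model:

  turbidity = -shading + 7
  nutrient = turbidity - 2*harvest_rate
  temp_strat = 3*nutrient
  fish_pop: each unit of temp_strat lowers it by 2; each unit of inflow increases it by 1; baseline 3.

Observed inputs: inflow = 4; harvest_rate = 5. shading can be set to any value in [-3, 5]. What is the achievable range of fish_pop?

7 to 55

Substituting into the nutrient equation gives nutrient = -shading - 3.
This gives temp_strat = -3*shading - 9.
Substituting into the fish_pop equation gives fish_pop = 6*shading + 25.
Linear in shading, so extremes are at the endpoints: shading = -3 gives fish_pop = 7; shading = 5 gives fish_pop = 55.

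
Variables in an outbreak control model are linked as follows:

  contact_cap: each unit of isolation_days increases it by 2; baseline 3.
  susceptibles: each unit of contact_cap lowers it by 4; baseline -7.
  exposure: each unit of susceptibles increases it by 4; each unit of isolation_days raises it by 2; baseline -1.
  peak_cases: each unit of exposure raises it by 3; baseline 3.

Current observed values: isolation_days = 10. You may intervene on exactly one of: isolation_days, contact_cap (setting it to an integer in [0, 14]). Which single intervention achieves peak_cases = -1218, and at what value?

set isolation_days = 11

Intervening on isolation_days: with other inputs at their observed values, peak_cases = -90*isolation_days - 228. Solving for -1218 gives isolation_days = 11, within [0, 14].
Intervening on contact_cap: peak_cases = -48*contact_cap - 24. Reaching -1218 requires contact_cap = 199/8, not an integer.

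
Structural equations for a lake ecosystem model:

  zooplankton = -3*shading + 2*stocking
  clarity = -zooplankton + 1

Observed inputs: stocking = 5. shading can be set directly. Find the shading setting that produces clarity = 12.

shading = 7

Substituting into the zooplankton equation gives zooplankton = -3*shading + 10.
clarity becomes 3*shading - 9.
Solve 3*shading - 9 = 12: shading = (12 + 9) / 3 = 7.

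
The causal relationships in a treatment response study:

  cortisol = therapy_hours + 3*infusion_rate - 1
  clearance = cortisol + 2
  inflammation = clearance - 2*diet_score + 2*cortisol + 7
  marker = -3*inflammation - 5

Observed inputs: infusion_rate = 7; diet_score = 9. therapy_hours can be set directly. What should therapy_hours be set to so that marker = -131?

therapy_hours = -3

Substituting into the cortisol equation gives cortisol = therapy_hours + 20.
Substituting into the clearance equation gives clearance = therapy_hours + 22.
So inflammation = 3*therapy_hours + 51.
Substituting into the marker equation gives marker = -9*therapy_hours - 158.
Solve -9*therapy_hours - 158 = -131: therapy_hours = (-131 + 158) / -9 = -3.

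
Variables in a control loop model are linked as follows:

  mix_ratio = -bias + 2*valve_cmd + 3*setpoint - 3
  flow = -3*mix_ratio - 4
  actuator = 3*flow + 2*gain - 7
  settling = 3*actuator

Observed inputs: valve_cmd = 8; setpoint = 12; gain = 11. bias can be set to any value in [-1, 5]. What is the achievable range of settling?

Substituting into the mix_ratio equation gives mix_ratio = -bias + 49.
This gives flow = 3*bias - 151.
Substituting into the actuator equation gives actuator = 9*bias - 438.
Substituting into the settling equation gives settling = 27*bias - 1314.
Linear in bias, so extremes are at the endpoints: bias = -1 gives settling = -1341; bias = 5 gives settling = -1179.

-1341 to -1179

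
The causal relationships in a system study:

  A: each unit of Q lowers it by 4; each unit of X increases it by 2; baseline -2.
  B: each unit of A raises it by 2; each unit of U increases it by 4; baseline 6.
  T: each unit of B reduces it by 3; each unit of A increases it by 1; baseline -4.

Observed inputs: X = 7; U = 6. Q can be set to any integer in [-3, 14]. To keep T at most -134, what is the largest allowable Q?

Q = 1

Substituting into the A equation gives A = -4*Q + 12.
Substituting into the B equation gives B = -8*Q + 54.
Substituting into the T equation gives T = 20*Q - 154.
Require 20*Q - 154 ≤ -134, so Q ≤ 1.
The largest integer in [-3, 14] satisfying this is 1.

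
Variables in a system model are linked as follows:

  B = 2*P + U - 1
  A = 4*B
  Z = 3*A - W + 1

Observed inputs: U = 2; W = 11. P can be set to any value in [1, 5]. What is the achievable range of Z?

Substituting into the B equation gives B = 2*P + 1.
Substituting into the A equation gives A = 8*P + 4.
Z becomes 24*P + 2.
Linear in P, so extremes are at the endpoints: P = 1 gives Z = 26; P = 5 gives Z = 122.

26 to 122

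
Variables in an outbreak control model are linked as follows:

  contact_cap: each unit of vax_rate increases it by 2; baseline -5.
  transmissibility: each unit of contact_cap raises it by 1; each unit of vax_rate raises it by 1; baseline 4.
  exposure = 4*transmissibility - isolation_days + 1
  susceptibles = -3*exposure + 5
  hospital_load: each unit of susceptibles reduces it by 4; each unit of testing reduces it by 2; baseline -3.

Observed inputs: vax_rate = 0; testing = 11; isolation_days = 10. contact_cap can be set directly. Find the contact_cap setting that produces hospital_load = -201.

Intervening on contact_cap fixes its value directly, overriding its dependence on vax_rate.
Substituting into the transmissibility equation gives transmissibility = contact_cap + 4.
So exposure = 4*contact_cap + 7.
Substituting into the susceptibles equation gives susceptibles = -12*contact_cap - 16.
So hospital_load = 48*contact_cap + 39.
Solve 48*contact_cap + 39 = -201: contact_cap = (-201 - 39) / 48 = -5.

contact_cap = -5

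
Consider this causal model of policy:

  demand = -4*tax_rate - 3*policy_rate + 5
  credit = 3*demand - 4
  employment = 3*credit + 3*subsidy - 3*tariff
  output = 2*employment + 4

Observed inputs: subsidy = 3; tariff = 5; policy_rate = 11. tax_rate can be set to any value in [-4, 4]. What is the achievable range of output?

-824 to -248

Substituting into the demand equation gives demand = -4*tax_rate - 28.
This gives credit = -12*tax_rate - 88.
This gives employment = -36*tax_rate - 270.
This gives output = -72*tax_rate - 536.
Linear in tax_rate, so extremes are at the endpoints: tax_rate = -4 gives output = -248; tax_rate = 4 gives output = -824.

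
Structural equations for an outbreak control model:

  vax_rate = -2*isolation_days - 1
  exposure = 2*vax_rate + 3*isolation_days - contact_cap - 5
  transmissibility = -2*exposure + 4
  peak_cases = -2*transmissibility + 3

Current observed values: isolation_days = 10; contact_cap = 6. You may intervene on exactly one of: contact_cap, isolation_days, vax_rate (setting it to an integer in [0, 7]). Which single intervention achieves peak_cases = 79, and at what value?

set vax_rate = 1

Intervening on contact_cap: peak_cases = -4*contact_cap - 73. Reaching 79 requires contact_cap = -38, outside [0, 7].
Intervening on isolation_days: peak_cases = -4*isolation_days - 57. Reaching 79 requires isolation_days = -34, outside [0, 7].
Intervening on vax_rate: with other inputs at their observed values, peak_cases = 8*vax_rate + 71. Solving for 79 gives vax_rate = 1, within [0, 7].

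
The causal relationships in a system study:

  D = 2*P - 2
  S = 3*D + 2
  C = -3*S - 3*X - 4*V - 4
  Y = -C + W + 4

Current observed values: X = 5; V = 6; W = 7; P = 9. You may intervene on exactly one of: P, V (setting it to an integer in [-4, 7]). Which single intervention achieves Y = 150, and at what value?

set P = 6

Intervening on P: with other inputs at their observed values, Y = 18*P + 42. Solving for 150 gives P = 6, within [-4, 7].
Intervening on V: Y = 4*V + 180. Reaching 150 requires V = -15/2, not an integer.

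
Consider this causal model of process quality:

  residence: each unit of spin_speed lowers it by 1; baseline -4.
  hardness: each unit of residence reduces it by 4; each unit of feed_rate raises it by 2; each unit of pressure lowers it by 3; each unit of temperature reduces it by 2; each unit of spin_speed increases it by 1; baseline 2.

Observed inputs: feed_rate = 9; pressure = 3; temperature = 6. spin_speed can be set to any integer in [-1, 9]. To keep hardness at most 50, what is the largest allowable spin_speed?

spin_speed = 7

Substituting into the hardness equation gives hardness = 5*spin_speed + 15.
Require 5*spin_speed + 15 ≤ 50, so spin_speed ≤ 7.
The largest integer in [-1, 9] satisfying this is 7.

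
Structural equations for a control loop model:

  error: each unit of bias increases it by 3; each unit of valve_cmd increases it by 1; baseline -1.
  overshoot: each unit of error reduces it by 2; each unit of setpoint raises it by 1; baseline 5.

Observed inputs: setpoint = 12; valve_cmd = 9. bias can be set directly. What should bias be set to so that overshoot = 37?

bias = -6

Substituting into the error equation gives error = 3*bias + 8.
overshoot becomes -6*bias + 1.
Solve -6*bias + 1 = 37: bias = (37 - 1) / -6 = -6.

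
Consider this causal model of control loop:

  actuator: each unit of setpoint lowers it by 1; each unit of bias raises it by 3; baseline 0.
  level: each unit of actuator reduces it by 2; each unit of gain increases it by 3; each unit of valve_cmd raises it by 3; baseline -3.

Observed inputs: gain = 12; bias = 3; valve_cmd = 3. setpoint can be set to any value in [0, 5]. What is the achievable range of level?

24 to 34

Substituting into the actuator equation gives actuator = -setpoint + 9.
Substituting into the level equation gives level = 2*setpoint + 24.
Linear in setpoint, so extremes are at the endpoints: setpoint = 0 gives level = 24; setpoint = 5 gives level = 34.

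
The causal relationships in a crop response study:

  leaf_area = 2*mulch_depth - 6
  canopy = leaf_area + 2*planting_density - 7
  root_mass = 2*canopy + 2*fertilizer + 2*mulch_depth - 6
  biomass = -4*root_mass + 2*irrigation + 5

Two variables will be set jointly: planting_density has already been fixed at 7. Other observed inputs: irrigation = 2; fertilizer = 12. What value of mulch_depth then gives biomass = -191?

mulch_depth = 5

With planting_density held at 7:
Substituting into the canopy equation gives canopy = 2*mulch_depth + 1.
Substituting into the root_mass equation gives root_mass = 6*mulch_depth + 20.
Substituting into the biomass equation gives biomass = -24*mulch_depth - 71.
Solve -24*mulch_depth - 71 = -191: mulch_depth = (-191 + 71) / -24 = 5.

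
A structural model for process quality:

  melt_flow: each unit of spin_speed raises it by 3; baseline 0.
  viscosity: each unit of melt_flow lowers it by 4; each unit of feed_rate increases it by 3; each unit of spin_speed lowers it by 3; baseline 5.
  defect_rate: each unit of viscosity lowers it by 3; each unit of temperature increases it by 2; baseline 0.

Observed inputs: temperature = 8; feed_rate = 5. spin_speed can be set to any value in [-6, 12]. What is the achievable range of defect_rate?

-314 to 496

Substituting into the viscosity equation gives viscosity = -15*spin_speed + 20.
So defect_rate = 45*spin_speed - 44.
Linear in spin_speed, so extremes are at the endpoints: spin_speed = -6 gives defect_rate = -314; spin_speed = 12 gives defect_rate = 496.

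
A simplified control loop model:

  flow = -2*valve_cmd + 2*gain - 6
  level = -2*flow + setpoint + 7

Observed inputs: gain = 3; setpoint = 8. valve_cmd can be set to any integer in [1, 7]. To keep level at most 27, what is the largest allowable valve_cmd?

valve_cmd = 3

Substituting into the flow equation gives flow = -2*valve_cmd.
Substituting into the level equation gives level = 4*valve_cmd + 15.
Require 4*valve_cmd + 15 ≤ 27, so valve_cmd ≤ 3.
The largest integer in [1, 7] satisfying this is 3.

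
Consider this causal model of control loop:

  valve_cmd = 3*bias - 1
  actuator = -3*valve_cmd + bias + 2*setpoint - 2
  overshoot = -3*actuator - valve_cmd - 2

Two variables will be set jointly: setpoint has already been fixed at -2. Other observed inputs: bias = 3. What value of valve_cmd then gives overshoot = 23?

valve_cmd = 2

With setpoint held at -2:
Intervening on valve_cmd fixes its value directly, overriding its dependence on bias.
Substituting into the actuator equation gives actuator = -3*valve_cmd - 3.
overshoot becomes 8*valve_cmd + 7.
Solve 8*valve_cmd + 7 = 23: valve_cmd = (23 - 7) / 8 = 2.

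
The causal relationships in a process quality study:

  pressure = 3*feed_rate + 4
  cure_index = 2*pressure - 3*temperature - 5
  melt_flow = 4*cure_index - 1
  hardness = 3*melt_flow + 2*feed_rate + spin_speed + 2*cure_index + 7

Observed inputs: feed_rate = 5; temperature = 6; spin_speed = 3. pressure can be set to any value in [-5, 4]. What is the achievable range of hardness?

-445 to -193

Intervening on pressure fixes its value directly, overriding its dependence on feed_rate.
Substituting into the cure_index equation gives cure_index = 2*pressure - 23.
Substituting into the melt_flow equation gives melt_flow = 8*pressure - 93.
hardness becomes 28*pressure - 305.
Linear in pressure, so extremes are at the endpoints: pressure = -5 gives hardness = -445; pressure = 4 gives hardness = -193.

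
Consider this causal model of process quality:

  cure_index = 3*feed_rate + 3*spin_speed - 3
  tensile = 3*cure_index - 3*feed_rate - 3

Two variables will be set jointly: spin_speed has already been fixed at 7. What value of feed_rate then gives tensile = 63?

feed_rate = 2

With spin_speed held at 7:
Substituting into the cure_index equation gives cure_index = 3*feed_rate + 18.
This gives tensile = 6*feed_rate + 51.
Solve 6*feed_rate + 51 = 63: feed_rate = (63 - 51) / 6 = 2.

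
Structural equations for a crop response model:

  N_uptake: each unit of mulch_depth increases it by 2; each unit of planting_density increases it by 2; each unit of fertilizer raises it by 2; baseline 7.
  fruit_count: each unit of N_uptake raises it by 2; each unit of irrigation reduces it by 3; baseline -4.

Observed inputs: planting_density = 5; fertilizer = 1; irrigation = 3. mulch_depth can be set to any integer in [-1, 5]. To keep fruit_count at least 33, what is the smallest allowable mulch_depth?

mulch_depth = 2

Substituting into the N_uptake equation gives N_uptake = 2*mulch_depth + 19.
Substituting into the fruit_count equation gives fruit_count = 4*mulch_depth + 25.
Require 4*mulch_depth + 25 ≥ 33, so mulch_depth ≥ 2.
The smallest integer in [-1, 5] satisfying this is 2.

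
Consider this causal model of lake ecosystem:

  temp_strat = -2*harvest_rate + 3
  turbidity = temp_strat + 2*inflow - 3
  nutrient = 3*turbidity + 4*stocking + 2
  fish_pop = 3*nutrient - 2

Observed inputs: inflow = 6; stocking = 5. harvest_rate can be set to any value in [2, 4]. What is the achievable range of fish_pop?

Substituting into the turbidity equation gives turbidity = -2*harvest_rate + 12.
This gives nutrient = -6*harvest_rate + 58.
fish_pop becomes -18*harvest_rate + 172.
Linear in harvest_rate, so extremes are at the endpoints: harvest_rate = 2 gives fish_pop = 136; harvest_rate = 4 gives fish_pop = 100.

100 to 136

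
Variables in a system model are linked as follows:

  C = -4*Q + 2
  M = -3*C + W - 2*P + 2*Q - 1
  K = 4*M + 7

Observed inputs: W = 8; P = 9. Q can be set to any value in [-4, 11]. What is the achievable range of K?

Substituting into the M equation gives M = 14*Q - 17.
Substituting into the K equation gives K = 56*Q - 61.
Linear in Q, so extremes are at the endpoints: Q = -4 gives K = -285; Q = 11 gives K = 555.

-285 to 555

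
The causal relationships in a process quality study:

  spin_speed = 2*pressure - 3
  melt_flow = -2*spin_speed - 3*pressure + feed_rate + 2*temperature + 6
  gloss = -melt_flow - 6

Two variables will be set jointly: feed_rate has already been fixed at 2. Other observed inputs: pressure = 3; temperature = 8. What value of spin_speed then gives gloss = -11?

With feed_rate held at 2:
Intervening on spin_speed fixes its value directly, overriding its dependence on pressure.
Substituting into the melt_flow equation gives melt_flow = -2*spin_speed + 15.
This gives gloss = 2*spin_speed - 21.
Solve 2*spin_speed - 21 = -11: spin_speed = (-11 + 21) / 2 = 5.

spin_speed = 5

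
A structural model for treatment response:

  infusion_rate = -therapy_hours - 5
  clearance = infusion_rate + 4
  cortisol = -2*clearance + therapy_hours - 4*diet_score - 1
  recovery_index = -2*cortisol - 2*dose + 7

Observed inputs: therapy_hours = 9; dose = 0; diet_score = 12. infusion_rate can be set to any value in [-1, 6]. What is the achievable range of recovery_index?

99 to 127

Intervening on infusion_rate fixes its value directly, overriding its dependence on therapy_hours.
Substituting into the cortisol equation gives cortisol = -2*infusion_rate - 48.
Substituting into the recovery_index equation gives recovery_index = 4*infusion_rate + 103.
Linear in infusion_rate, so extremes are at the endpoints: infusion_rate = -1 gives recovery_index = 99; infusion_rate = 6 gives recovery_index = 127.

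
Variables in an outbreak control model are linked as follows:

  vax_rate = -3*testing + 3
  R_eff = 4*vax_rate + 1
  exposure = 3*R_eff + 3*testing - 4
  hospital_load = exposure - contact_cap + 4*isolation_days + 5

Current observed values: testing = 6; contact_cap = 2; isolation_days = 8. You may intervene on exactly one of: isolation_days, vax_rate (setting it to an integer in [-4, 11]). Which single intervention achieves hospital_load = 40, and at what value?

Intervening on isolation_days: hospital_load = 4*isolation_days - 160. Reaching 40 requires isolation_days = 50, outside [-4, 11].
Intervening on vax_rate: with other inputs at their observed values, hospital_load = 12*vax_rate + 52. Solving for 40 gives vax_rate = -1, within [-4, 11].

set vax_rate = -1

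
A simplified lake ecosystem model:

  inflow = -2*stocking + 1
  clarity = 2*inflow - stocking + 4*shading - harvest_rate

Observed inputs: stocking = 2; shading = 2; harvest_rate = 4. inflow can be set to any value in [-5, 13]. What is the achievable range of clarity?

-8 to 28

Intervening on inflow fixes its value directly, overriding its dependence on stocking.
Substituting into the clarity equation gives clarity = 2*inflow + 2.
Linear in inflow, so extremes are at the endpoints: inflow = -5 gives clarity = -8; inflow = 13 gives clarity = 28.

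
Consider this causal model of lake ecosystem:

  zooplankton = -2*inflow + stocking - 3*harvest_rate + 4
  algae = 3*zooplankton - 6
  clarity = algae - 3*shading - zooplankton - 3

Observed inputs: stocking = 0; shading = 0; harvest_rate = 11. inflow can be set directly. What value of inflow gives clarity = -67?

inflow = 0

Substituting into the zooplankton equation gives zooplankton = -2*inflow - 29.
Substituting into the algae equation gives algae = -6*inflow - 93.
This gives clarity = -4*inflow - 67.
Solve -4*inflow - 67 = -67: inflow = (-67 + 67) / -4 = 0.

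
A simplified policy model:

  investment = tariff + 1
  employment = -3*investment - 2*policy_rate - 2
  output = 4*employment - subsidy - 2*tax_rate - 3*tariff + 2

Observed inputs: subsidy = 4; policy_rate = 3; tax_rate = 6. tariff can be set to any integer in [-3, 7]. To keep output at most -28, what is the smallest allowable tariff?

tariff = -2

Substituting into the employment equation gives employment = -3*tariff - 11.
Substituting into the output equation gives output = -15*tariff - 58.
Require -15*tariff - 58 ≤ -28, so tariff ≥ -2.
The smallest integer in [-3, 7] satisfying this is -2.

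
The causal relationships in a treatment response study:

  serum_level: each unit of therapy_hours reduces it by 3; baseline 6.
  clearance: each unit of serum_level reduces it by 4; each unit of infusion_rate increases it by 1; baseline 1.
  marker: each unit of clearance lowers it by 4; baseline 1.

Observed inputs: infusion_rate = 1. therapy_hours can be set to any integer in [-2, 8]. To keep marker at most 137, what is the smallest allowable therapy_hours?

therapy_hours = -1

Substituting into the clearance equation gives clearance = 12*therapy_hours - 22.
This gives marker = -48*therapy_hours + 89.
Require -48*therapy_hours + 89 ≤ 137, so therapy_hours ≥ -1.
The smallest integer in [-2, 8] satisfying this is -1.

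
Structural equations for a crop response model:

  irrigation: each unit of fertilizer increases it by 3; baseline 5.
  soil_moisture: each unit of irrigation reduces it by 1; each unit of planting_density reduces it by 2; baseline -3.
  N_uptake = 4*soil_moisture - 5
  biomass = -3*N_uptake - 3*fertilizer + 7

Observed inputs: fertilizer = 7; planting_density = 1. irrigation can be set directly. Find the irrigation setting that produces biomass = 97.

irrigation = 3

Intervening on irrigation fixes its value directly, overriding its dependence on fertilizer.
Substituting into the soil_moisture equation gives soil_moisture = -irrigation - 5.
Substituting into the N_uptake equation gives N_uptake = -4*irrigation - 25.
biomass becomes 12*irrigation + 61.
Solve 12*irrigation + 61 = 97: irrigation = (97 - 61) / 12 = 3.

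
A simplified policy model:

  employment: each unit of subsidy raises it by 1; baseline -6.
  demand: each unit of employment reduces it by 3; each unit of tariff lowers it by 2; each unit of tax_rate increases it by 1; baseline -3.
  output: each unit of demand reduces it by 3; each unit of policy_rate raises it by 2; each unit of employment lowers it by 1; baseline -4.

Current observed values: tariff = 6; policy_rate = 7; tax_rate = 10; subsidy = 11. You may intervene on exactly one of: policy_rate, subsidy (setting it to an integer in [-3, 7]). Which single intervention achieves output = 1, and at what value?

Intervening on policy_rate: output = 2*policy_rate + 51. Reaching 1 requires policy_rate = -25, outside [-3, 7].
Intervening on subsidy: with other inputs at their observed values, output = 8*subsidy - 23. Solving for 1 gives subsidy = 3, within [-3, 7].

set subsidy = 3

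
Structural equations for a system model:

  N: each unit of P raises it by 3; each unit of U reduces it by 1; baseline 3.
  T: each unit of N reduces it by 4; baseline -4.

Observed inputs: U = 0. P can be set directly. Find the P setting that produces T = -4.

Substituting into the N equation gives N = 3*P + 3.
Substituting into the T equation gives T = -12*P - 16.
Solve -12*P - 16 = -4: P = (-4 + 16) / -12 = -1.

P = -1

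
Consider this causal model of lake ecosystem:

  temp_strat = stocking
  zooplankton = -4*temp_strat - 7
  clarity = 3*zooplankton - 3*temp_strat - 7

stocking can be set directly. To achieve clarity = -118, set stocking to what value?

stocking = 6

Substituting into the zooplankton equation gives zooplankton = -4*stocking - 7.
Substituting into the clarity equation gives clarity = -15*stocking - 28.
Solve -15*stocking - 28 = -118: stocking = (-118 + 28) / -15 = 6.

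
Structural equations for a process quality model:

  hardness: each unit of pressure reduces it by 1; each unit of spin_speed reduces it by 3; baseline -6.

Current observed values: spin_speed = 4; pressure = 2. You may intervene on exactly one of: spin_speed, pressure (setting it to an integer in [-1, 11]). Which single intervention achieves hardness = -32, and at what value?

Intervening on spin_speed: with other inputs at their observed values, hardness = -3*spin_speed - 8. Solving for -32 gives spin_speed = 8, within [-1, 11].
Intervening on pressure: hardness = -pressure - 18. Reaching -32 requires pressure = 14, outside [-1, 11].

set spin_speed = 8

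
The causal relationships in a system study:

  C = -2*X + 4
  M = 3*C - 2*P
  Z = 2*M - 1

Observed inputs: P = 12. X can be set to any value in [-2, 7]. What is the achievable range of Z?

Substituting into the M equation gives M = -6*X - 12.
Substituting into the Z equation gives Z = -12*X - 25.
Linear in X, so extremes are at the endpoints: X = -2 gives Z = -1; X = 7 gives Z = -109.

-109 to -1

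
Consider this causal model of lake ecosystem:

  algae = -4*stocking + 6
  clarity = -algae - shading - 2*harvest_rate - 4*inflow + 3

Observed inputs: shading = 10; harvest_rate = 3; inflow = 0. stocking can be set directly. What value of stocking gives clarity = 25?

stocking = 11

Substituting into the clarity equation gives clarity = 4*stocking - 19.
Solve 4*stocking - 19 = 25: stocking = (25 + 19) / 4 = 11.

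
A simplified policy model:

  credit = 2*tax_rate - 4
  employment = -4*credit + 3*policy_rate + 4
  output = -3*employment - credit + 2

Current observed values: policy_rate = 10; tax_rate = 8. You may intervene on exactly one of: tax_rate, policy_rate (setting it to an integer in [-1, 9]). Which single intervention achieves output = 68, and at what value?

Intervening on tax_rate: output = 22*tax_rate - 144. Reaching 68 requires tax_rate = 106/11, not an integer.
Intervening on policy_rate: with other inputs at their observed values, output = -9*policy_rate + 122. Solving for 68 gives policy_rate = 6, within [-1, 9].

set policy_rate = 6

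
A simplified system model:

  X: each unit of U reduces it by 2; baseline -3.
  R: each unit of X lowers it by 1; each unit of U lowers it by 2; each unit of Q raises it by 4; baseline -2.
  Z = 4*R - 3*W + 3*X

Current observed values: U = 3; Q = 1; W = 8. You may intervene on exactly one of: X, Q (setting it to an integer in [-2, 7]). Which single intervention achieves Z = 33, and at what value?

set Q = 5

Intervening on X: Z = -X - 40. Reaching 33 requires X = -73, outside [-2, 7].
Intervening on Q: with other inputs at their observed values, Z = 16*Q - 47. Solving for 33 gives Q = 5, within [-2, 7].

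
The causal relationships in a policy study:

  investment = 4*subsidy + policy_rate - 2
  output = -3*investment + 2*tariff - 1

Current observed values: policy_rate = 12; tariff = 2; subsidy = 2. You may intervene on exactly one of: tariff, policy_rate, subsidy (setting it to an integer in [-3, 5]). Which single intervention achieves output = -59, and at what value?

set tariff = -2

Intervening on tariff: with other inputs at their observed values, output = 2*tariff - 55. Solving for -59 gives tariff = -2, within [-3, 5].
Intervening on policy_rate: output = -3*policy_rate - 15. Reaching -59 requires policy_rate = 44/3, not an integer.
Intervening on subsidy: output = -12*subsidy - 27. Reaching -59 requires subsidy = 8/3, not an integer.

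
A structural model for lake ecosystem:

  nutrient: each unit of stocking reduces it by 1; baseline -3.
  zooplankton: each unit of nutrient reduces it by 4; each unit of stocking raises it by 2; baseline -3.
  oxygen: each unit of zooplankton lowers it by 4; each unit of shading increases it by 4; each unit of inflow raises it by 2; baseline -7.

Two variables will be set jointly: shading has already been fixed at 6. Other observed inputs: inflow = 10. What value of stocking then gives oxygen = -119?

With shading held at 6:
Substituting into the zooplankton equation gives zooplankton = 6*stocking + 9.
Substituting into the oxygen equation gives oxygen = -24*stocking + 1.
Solve -24*stocking + 1 = -119: stocking = (-119 - 1) / -24 = 5.

stocking = 5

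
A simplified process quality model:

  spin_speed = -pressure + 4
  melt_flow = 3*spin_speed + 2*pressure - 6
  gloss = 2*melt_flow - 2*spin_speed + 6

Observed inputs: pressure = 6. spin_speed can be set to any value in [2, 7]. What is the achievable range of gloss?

Intervening on spin_speed fixes its value directly, overriding its dependence on pressure.
Substituting into the melt_flow equation gives melt_flow = 3*spin_speed + 6.
This gives gloss = 4*spin_speed + 18.
Linear in spin_speed, so extremes are at the endpoints: spin_speed = 2 gives gloss = 26; spin_speed = 7 gives gloss = 46.

26 to 46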